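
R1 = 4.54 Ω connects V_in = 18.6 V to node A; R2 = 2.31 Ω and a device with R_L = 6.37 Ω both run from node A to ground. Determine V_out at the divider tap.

V_out ≈ 5.06 V

First combine the lower leg with the load: R2 ‖ R_L = 1.695 Ω.
Now apply the divider: V_out = 18.6 × 0.2719 = 5.057 V.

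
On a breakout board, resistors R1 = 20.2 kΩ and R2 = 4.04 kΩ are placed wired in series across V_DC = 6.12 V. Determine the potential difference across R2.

V ≈ 1.02 V

Series total: ΣR = 20.2 + 4.04 = 24.24 kΩ.
Voltage divider: V = V_DC · (4.040 / 24.24) = 6.12 × 0.1667 = 1.020 V.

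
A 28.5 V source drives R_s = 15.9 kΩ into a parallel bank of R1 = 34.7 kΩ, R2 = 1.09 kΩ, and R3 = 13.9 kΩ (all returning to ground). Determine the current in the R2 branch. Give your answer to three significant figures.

I ≈ 1.52 mA

Combine the parallel branches: R_p = (1/34.7 + 1/1.09 + 1/13.9)⁻¹ = 0.9821 kΩ.
V_A = 28.5 × 0.9821/16.88 = 1.658 V.
Branch current I = V_A/R2 = 1.658/1.09 = 1.521 mA.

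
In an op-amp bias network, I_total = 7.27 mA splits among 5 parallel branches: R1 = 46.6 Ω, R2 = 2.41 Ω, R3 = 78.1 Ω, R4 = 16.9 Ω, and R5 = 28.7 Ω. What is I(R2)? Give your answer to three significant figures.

I ≈ 5.55 mA

Conductances: ΣG = 1/46.6 + 1/2.41 + 1/78.1 + 1/16.9 + 1/28.7 = 0.5432 (1/Ω).
Current divider: I(R2) = I_total · G_k/ΣG = 7.27 × (0.4149/0.5432) = 7.27 × 0.7639 = 5.553 mA.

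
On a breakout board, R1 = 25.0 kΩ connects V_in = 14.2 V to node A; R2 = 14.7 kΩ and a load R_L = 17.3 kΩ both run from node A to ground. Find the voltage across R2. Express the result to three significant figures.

V_out ≈ 3.43 V

The load sits in parallel with R2, giving an effective lower resistance R2' = R2·R_L/(R2+R_L) = 7.947 kΩ.
Now apply the divider: V_out = 14.2 × 0.2412 = 3.425 V.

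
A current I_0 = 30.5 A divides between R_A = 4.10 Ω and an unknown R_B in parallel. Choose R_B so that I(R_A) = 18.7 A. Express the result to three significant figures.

In a two-way split, I_A/I_0 = R_B/(R_A + R_B).
18.7/30.5 = R_B/(R_A + R_B) → R_B = R_A · (0.6131)/(1 − 0.6131) = 4.10 × 1.585 = 6.497 Ω.

R_B ≈ 6.50 Ω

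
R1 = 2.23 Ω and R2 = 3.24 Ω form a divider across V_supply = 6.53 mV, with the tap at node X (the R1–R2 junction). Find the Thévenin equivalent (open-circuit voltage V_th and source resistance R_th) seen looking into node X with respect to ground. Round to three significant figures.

V_th is the unloaded tap voltage: V_supply · R2/(R1+R2) = 6.53 × 0.5923 = 3.868 mV.
Zeroing V_supply shorts the top of R1 to ground, so R_th = R1 ‖ R2 = 1.321 Ω.

V_th ≈ 3.87 mV, R_th ≈ 1.32 Ω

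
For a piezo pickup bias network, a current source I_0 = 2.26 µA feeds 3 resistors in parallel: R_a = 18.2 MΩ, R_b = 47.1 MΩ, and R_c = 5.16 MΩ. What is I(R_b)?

I ≈ 0.178 µA

ΣG = 1/18.2 + 1/47.1 + 1/5.16 = 0.2700.
By the current-divider rule, I = I_0 · G_k/ΣG = 2.26 × 0.07864 = 0.1777 µA.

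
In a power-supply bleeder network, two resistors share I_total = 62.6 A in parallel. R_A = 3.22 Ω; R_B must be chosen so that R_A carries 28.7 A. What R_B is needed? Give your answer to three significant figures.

R_B ≈ 2.73 Ω

The fraction through R_A equals R_B/(R_A+R_B).
With f = 0.4585, R_B = R_A · f/(1−f) = 3.22 × 0.8466 = 2.726 Ω.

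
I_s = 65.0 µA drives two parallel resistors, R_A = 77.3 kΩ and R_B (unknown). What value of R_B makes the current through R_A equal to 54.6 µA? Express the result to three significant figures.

R_B ≈ 406 kΩ

In a two-way split, I_A/I_s = R_B/(R_A + R_B).
54.6/65.0 = R_B/(R_A + R_B) → R_B = R_A · (0.8400)/(1 − 0.8400) = 77.3 × 5.250 = 405.8 kΩ.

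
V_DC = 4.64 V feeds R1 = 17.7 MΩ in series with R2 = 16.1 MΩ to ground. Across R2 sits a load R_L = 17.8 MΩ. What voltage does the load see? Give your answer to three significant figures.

The load sits in parallel with R2, giving an effective lower resistance R2' = R2·R_L/(R2+R_L) = 8.454 MΩ.
Voltage divider with the loaded lower leg: V_out = 4.64 × 8.454/(17.7 + 8.454) = 4.64 × 0.3232 = 1.500 V.
(Unloaded it would be 2.21 V; the load pulls it down.)

V_out ≈ 1.50 V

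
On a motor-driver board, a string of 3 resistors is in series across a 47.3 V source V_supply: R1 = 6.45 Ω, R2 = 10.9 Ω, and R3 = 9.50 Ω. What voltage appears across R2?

Series total: ΣR = 6.45 + 10.9 + 9.50 = 26.85 Ω.
V = V_supply · R/ΣR = 47.3 × 0.4060 = 19.20 V.

V ≈ 19.2 V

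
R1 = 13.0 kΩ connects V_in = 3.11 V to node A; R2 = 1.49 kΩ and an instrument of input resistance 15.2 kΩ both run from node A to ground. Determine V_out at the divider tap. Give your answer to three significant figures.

V_out ≈ 0.294 V

R2 ‖ R_L = (1.49 × 15.2)/(1.49 + 15.2) = 1.357 kΩ.
Then V_out = V_in · R2'/(R1 + R2') = 3.11 × 1.357/14.36 = 0.2939 V.
(Unloaded it would be 0.320 V; the load pulls it down.)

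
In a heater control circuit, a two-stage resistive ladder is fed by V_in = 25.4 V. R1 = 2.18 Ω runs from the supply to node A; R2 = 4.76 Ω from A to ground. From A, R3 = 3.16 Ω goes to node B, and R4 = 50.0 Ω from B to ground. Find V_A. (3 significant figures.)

V_A ≈ 16.9 V

Looking into the second stage from A: R3 + R4 = 53.16 Ω appears in parallel with R2.
Effective lower resistance at A: R2 ‖ 53.16 = 4.369 Ω.
So V_A = 25.4 × 0.6671 = 16.94 V.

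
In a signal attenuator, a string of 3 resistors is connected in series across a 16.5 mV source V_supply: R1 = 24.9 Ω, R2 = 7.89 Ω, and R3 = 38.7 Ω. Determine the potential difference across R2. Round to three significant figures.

ΣR = 24.9 + 7.89 + 38.7 = 71.49 Ω.
Voltage divider: V = V_supply · (7.890 / 71.49) = 16.5 × 0.1104 = 1.821 mV.

V ≈ 1.82 mV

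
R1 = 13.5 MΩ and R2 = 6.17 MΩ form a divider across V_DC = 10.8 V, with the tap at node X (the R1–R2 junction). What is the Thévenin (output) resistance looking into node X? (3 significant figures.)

With V_DC suppressed (replaced by a short), R_th = R1 ‖ R2 = (13.50 × 6.17)/(13.50 + 6.17) = 4.235 MΩ.

R_th ≈ 4.23 MΩ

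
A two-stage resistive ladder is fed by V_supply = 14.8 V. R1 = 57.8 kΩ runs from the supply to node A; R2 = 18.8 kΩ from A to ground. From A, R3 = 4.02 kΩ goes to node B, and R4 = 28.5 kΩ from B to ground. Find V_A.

V_A ≈ 2.53 V

The second stage (R3 + R4 = 32.52 kΩ) loads node A in parallel with R2.
R2 ‖ (R3+R4) = 11.91 kΩ.
So V_A = 14.8 × 0.1709 = 2.529 V.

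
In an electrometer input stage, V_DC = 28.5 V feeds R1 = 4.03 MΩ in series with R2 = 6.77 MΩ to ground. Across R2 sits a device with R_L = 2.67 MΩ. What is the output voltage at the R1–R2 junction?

V_out ≈ 9.18 V

The load sits in parallel with R2, giving an effective lower resistance R2' = R2·R_L/(R2+R_L) = 1.915 MΩ.
Now apply the divider: V_out = 28.5 × 0.3221 = 9.180 V.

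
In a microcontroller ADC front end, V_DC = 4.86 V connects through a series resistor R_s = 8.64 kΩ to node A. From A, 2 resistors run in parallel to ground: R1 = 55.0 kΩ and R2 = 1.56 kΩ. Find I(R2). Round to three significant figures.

I ≈ 0.465 mA

Combine the parallel branches: R_p = (1/55.0 + 1/1.56)⁻¹ = 1.517 kΩ.
Node voltage V_A = V_DC · R_p/(R_s + R_p) = 4.86 × 0.1494 = 0.7259 V.
Branch current I = V_A/R2 = 0.7259/1.56 = 0.4653 mA.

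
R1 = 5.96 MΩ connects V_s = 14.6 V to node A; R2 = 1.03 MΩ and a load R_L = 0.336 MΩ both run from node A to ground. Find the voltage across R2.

R2 ‖ R_L = (1.03 × 0.336)/(1.03 + 0.336) = 0.2534 MΩ.
Now apply the divider: V_out = 14.6 × 0.04078 = 0.5953 V.

V_out ≈ 0.595 V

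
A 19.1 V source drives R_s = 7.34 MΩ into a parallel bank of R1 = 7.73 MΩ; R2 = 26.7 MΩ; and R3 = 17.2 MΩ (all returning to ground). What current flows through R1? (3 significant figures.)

I ≈ 0.932 µA

Parallel bank: R_p = 1/(1/7.73 + 1/26.7 + 1/17.2) = 4.445 MΩ.
Node voltage V_A = V_DC · R_p/(R_s + R_p) = 19.1 × 0.3772 = 7.204 V.
I(R1) = V_A / R1 = 7.204/7.73 = 0.9320 µA.
(Check via current divider: I_total = 1.621 µA; share G_k/ΣG = 0.5751 → same result.)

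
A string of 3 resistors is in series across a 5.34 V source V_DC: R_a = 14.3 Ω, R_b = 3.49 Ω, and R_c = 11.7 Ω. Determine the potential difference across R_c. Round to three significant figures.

V ≈ 2.12 V

ΣR = 14.3 + 3.49 + 11.7 = 29.49 Ω.
V = V_DC · R/ΣR = 5.34 × 0.3967 = 2.119 V.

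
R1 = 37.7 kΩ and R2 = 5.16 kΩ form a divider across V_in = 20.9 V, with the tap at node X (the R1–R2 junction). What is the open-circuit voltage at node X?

V_th ≈ 2.52 V

V_th is the unloaded tap voltage: V_in · R2/(R1+R2) = 20.9 × 0.1204 = 2.516 V.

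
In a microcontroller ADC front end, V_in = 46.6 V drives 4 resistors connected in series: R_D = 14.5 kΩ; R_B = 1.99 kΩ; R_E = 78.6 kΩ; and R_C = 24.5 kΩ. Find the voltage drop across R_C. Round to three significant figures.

V ≈ 9.55 V

Total series resistance ΣR = 14.5 + 1.99 + 78.6 + 24.5 = 119.6 kΩ.
By the voltage-divider rule, V = 46.6 × 24.50/119.6 = 9.547 V.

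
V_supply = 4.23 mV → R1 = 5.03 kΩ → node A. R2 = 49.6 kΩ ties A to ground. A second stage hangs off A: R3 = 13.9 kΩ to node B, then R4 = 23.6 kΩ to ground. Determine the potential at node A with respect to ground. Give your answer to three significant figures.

Looking into the second stage from A: R3 + R4 = 37.50 kΩ appears in parallel with R2.
Effective lower resistance at A: R2 ‖ 37.50 = 21.35 kΩ.
V_A = 4.23 × 21.35/(5.03 + 21.35) = 3.424 mV.

V_A ≈ 3.42 mV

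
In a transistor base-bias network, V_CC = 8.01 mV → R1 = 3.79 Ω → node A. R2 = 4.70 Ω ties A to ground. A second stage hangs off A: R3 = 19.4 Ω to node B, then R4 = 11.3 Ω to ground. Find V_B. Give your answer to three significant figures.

V_B ≈ 1.53 mV

The second stage (R3 + R4 = 30.70 Ω) loads node A in parallel with R2.
R2 ‖ (R3+R4) = 4.076 Ω.
V_A = 8.01 × 4.076/(3.79 + 4.076) = 4.151 mV.
Stage 2 is unloaded, so V_B = V_A · R4/(R3+R4) = 4.151 × 11.3/30.70 = 1.528 mV.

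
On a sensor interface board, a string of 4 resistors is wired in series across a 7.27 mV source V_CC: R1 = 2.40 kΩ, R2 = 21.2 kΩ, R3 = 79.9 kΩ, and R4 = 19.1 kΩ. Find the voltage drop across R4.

Series total: ΣR = 2.40 + 21.2 + 79.9 + 19.1 = 122.6 kΩ.
Voltage divider: V = V_CC · (19.10 / 122.6) = 7.27 × 0.1558 = 1.133 mV.

V ≈ 1.13 mV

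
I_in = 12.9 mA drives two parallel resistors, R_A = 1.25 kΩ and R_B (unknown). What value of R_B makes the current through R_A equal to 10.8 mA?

R_B ≈ 6.43 kΩ

Two-branch current divider: I_A = I_in · R_B/(R_A + R_B).
10.8/12.9 = R_B/(R_A + R_B) → R_B = R_A · (0.8372)/(1 − 0.8372) = 1.25 × 5.143 = 6.429 kΩ.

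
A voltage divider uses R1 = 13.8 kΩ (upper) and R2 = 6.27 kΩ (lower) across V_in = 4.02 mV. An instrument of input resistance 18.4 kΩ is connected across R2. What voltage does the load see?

First combine the lower leg with the load: R2 ‖ R_L = 4.676 kΩ.
Then V_out = V_in · R2'/(R1 + R2') = 4.02 × 4.676/18.48 = 1.017 mV.
(Unloaded it would be 1.26 mV; the load pulls it down.)

V_out ≈ 1.02 mV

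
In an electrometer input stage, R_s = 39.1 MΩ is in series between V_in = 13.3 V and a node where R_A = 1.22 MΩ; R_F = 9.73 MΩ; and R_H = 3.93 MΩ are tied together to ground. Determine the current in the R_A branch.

I ≈ 0.232 µA

Equivalent of the parallel group: R_p = 0.8497 MΩ.
V_A by voltage divider: V_A = 13.3 × 0.8497/(39.1 + 0.8497) = 0.2829 V.
Branch current I = V_A/R_A = 0.2829/1.22 = 0.2319 µA.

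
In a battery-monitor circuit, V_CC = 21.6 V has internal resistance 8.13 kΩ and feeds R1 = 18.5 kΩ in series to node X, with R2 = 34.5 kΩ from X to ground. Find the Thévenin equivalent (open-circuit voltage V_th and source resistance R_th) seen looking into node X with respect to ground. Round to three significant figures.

V_th ≈ 12.2 V, R_th ≈ 15.0 kΩ

R1' = 8.13 + 18.5 = 26.63 kΩ (source resistance + R1).
V_th is the unloaded tap voltage: V_CC · R2/(R1'+R2) = 21.6 × 0.5644 = 12.19 V.
Looking into X with the source shorted: R_th = R1'·R2/(R1'+R2) = 26.63 × 34.5/61.13 = 15.03 kΩ.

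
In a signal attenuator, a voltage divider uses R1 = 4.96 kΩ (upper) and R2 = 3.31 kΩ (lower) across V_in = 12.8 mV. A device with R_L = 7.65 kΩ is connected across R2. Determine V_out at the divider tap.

V_out ≈ 4.07 mV

R2 ‖ R_L = (3.31 × 7.65)/(3.31 + 7.65) = 2.310 kΩ.
Voltage divider with the loaded lower leg: V_out = 12.8 × 2.310/(4.96 + 2.310) = 12.8 × 0.3178 = 4.068 mV.
(Unloaded it would be 5.12 mV; the load pulls it down.)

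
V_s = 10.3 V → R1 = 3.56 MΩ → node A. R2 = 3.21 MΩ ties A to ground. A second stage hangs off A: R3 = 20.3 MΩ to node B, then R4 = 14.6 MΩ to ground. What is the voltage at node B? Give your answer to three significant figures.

Looking into the second stage from A: R3 + R4 = 34.90 MΩ appears in parallel with R2.
R2 ‖ (R3+R4) = 2.940 MΩ.
V_A = 10.3 × 2.940/(3.56 + 2.940) = 4.658 V.
Then the unloaded second divider: V_B = V_A × R4/(R3+R4) = 4.658 × 0.4183 = 1.949 V.

V_B ≈ 1.95 V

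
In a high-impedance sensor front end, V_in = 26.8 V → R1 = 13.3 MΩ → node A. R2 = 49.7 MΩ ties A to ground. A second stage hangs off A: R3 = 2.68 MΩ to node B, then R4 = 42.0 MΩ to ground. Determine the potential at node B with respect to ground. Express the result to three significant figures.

The second stage (R3 + R4 = 44.68 MΩ) loads node A in parallel with R2.
R2 ‖ (R3+R4) = 23.53 MΩ.
So V_A = 26.8 × 0.6389 = 17.12 V.
Stage 2 is unloaded, so V_B = V_A · R4/(R3+R4) = 17.12 × 42.0/44.68 = 16.09 V.

V_B ≈ 16.1 V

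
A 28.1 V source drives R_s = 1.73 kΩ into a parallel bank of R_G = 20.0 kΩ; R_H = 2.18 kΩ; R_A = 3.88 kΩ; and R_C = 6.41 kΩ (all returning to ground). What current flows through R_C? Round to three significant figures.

Combine the parallel branches: R_p = (1/20.0 + 1/2.18 + 1/3.88 + 1/6.41)⁻¹ = 1.084 kΩ.
V_A by voltage divider: V_A = 28.1 × 1.084/(1.73 + 1.084) = 10.82 V.
Branch current I = V_A/R_C = 10.82/6.41 = 1.689 mA.

I ≈ 1.69 mA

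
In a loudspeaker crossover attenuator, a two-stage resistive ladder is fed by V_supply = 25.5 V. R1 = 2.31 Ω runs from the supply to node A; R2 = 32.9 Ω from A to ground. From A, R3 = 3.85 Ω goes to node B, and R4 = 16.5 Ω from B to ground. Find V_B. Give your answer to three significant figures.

Looking into the second stage from A: R3 + R4 = 20.35 Ω appears in parallel with R2.
R2 ‖ (R3+R4) = 12.57 Ω.
So V_A = 25.5 × 0.8448 = 21.54 V.
Then the unloaded second divider: V_B = V_A × R4/(R3+R4) = 21.54 × 0.8108 = 17.47 V.

V_B ≈ 17.5 V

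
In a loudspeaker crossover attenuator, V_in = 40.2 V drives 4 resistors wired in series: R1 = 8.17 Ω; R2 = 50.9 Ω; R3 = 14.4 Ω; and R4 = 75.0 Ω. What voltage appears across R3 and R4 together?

ΣR = 8.17 + 50.9 + 14.4 + 75.0 = 148.5 Ω.
R_{R3..R4} = 14.4 + 75.0 = 89.40 Ω.
Voltage divider: V = V_in · (89.40 / 148.5) = 40.2 × 0.6021 = 24.21 V.

V ≈ 24.2 V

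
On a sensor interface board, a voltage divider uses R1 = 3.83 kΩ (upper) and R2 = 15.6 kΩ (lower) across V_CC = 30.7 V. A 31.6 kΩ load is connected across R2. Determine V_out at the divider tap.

First combine the lower leg with the load: R2 ‖ R_L = 10.44 kΩ.
Now apply the divider: V_out = 30.7 × 0.7317 = 22.46 V.
(Unloaded it would be 24.6 V; the load pulls it down.)

V_out ≈ 22.5 V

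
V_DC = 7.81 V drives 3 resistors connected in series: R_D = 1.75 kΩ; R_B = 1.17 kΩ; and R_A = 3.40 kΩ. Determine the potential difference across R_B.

V ≈ 1.45 V

ΣR = 1.75 + 1.17 + 3.40 = 6.320 kΩ.
By the voltage-divider rule, V = 7.81 × 1.170/6.320 = 1.446 V.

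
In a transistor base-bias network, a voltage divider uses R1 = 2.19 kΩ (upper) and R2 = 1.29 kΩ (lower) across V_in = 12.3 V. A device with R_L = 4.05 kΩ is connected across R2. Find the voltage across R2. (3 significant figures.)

First combine the lower leg with the load: R2 ‖ R_L = 0.9784 kΩ.
Voltage divider with the loaded lower leg: V_out = 12.3 × 0.9784/(2.19 + 0.9784) = 12.3 × 0.3088 = 3.798 V.

V_out ≈ 3.80 V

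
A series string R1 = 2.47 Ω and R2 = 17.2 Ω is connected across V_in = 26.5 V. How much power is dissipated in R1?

P ≈ 4.48 W

The common current is I = 26.5/19.67 = 1.347 A.
P = I²R = 1.815 × 2.47 = 4.483 W.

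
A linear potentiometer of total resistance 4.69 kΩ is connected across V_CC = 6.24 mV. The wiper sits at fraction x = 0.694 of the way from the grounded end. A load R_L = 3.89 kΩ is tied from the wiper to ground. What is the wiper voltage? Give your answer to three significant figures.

V_out ≈ 3.45 mV

Lower segment x·R_p = 3.255 kΩ; upper segment (1−x)·R_p = 1.435 kΩ.
R_L loads the lower segment: effective lower R = 1.772 kΩ.
V_out = 6.24 × 1.772/(1.435 + 1.772) = 3.448 mV.
(Unloaded: V_out = x·V_CC = 4.33 mV.)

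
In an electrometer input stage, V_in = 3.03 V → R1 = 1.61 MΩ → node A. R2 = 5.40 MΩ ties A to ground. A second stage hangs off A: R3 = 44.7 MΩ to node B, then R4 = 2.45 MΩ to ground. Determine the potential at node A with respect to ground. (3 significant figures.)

Node A sees R2 in parallel with the series input of stage 2, R3 + R4 = 47.15 MΩ.
Effective lower resistance at A: R2 ‖ 47.15 = 4.845 MΩ.
So V_A = 3.03 × 0.7506 = 2.274 V.

V_A ≈ 2.27 V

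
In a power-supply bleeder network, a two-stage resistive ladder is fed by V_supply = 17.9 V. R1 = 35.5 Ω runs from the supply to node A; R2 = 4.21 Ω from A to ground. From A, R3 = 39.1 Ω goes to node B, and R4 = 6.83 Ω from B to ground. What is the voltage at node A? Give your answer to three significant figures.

V_A ≈ 1.75 V

The second stage (R3 + R4 = 45.93 Ω) loads node A in parallel with R2.
R2 ‖ (R3+R4) = 3.857 Ω.
First divider: V_A = V_supply · 3.857/(35.5 + 3.857) = 1.754 V.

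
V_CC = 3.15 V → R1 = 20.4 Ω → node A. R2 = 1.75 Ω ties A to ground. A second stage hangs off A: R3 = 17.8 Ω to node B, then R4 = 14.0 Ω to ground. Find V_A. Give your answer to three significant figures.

Looking into the second stage from A: R3 + R4 = 31.80 Ω appears in parallel with R2.
R2 ‖ (R3+R4) = 1.659 Ω.
So V_A = 3.15 × 0.07520 = 0.2369 V.

V_A ≈ 0.237 V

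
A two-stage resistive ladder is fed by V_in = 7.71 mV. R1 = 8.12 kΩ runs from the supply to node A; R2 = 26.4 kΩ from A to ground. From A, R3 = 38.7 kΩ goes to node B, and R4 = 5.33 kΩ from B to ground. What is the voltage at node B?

The second stage (R3 + R4 = 44.03 kΩ) loads node A in parallel with R2.
Effective lower resistance at A: R2 ‖ 44.03 = 16.50 kΩ.
V_A = 7.71 × 16.50/(8.12 + 16.50) = 5.168 mV.
Then the unloaded second divider: V_B = V_A × R4/(R3+R4) = 5.168 × 0.1211 = 0.6256 mV.

V_B ≈ 0.626 mV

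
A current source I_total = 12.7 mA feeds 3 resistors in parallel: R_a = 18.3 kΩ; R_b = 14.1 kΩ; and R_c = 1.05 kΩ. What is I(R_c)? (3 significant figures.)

Conductances: ΣG = 1/18.3 + 1/14.1 + 1/1.05 = 1.078 (1/kΩ).
By the current-divider rule, I = I_total · G_k/ΣG = 12.7 × 0.8835 = 11.22 mA.

I ≈ 11.2 mA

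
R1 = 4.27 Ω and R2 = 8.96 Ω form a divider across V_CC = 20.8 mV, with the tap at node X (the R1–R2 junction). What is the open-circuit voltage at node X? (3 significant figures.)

With X open, the divider is unloaded: V_th = 20.8 × 8.96/13.23 = 14.09 mV.

V_th ≈ 14.1 mV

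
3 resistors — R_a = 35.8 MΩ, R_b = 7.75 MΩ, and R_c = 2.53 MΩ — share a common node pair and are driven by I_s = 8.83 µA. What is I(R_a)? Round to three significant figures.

Conductances: ΣG = 1/35.8 + 1/7.75 + 1/2.53 = 0.5522 (1/MΩ).
R_a takes the fraction G_k/ΣG = 0.02793/0.5522 = 0.05058, so I = 8.83 × 0.05058 = 0.4466 µA.

I ≈ 0.447 µA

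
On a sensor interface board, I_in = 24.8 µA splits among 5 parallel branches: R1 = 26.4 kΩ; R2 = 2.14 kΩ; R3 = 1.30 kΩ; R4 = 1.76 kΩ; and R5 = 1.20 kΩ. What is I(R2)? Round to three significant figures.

I ≈ 4.33 µA

ΣG = 1/26.4 + 1/2.14 + 1/1.30 + 1/1.76 + 1/1.20 = 2.676.
R2 takes the fraction G_k/ΣG = 0.4673/2.676 = 0.1746, so I = 24.8 × 0.1746 = 4.331 µA.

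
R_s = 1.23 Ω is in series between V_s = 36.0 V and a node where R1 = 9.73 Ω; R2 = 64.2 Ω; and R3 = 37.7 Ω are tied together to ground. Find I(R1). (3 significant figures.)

Equivalent of the parallel group: R_p = 6.902 Ω.
V_A = 36.0 × 6.902/8.132 = 30.56 V.
I(R1) = V_A / R1 = 30.56/9.73 = 3.140 A.

I ≈ 3.14 A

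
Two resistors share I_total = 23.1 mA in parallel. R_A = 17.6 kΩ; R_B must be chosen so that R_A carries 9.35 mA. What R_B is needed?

Two-branch current divider: I_A = I_total · R_B/(R_A + R_B).
9.35/23.1 = R_B/(R_A + R_B) → R_B = R_A · (0.4048)/(1 − 0.4048) = 17.6 × 0.6800 = 11.97 kΩ.

R_B ≈ 12.0 kΩ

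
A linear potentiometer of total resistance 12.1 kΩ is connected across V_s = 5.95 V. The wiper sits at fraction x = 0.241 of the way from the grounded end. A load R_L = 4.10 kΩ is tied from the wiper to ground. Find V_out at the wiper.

Split the track: R_lower = x·R_p = 2.916 kΩ, R_upper = (1−x)·R_p = 9.184 kΩ.
R_L loads the lower segment: effective lower R = 1.704 kΩ.
Loaded-divider output: V_out = 5.95 × 0.1565 = 0.9312 V.
(Unloaded: V_out = x·V_s = 1.43 V.)

V_out ≈ 0.931 V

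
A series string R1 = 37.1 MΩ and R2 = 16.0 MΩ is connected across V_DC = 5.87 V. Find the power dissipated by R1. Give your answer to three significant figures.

Series current I = V_DC/ΣR = 5.87/53.10 = 0.1105 µA.
P = I²R = 0.01222 × 37.1 = 0.4534 µW.

P ≈ 0.453 µW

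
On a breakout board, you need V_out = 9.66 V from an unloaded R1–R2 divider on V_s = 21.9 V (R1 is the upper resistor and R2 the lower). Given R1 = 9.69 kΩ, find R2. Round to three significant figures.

Required fraction k = V_out/V_s = 0.4411.
R2 = R1 · 0.4411/(1 − 0.4411) = 7.648 kΩ.

R2 ≈ 7.65 kΩ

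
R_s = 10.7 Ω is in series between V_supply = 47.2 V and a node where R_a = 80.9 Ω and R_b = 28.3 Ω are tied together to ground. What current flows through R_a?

I ≈ 0.386 A

Parallel bank: R_p = 1/(1/80.9 + 1/28.3) = 20.97 Ω.
V_A = 47.2 × 20.97/31.67 = 31.25 V.
Branch current I = V_A/R_a = 31.25/80.9 = 0.3863 A.
(Equivalently: I_total = 1.491 A, then current-divider fraction G_k/ΣG = 0.2592.)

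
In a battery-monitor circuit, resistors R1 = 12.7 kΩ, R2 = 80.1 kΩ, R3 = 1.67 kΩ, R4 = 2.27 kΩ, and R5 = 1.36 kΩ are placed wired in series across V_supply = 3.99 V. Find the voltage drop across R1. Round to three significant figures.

V ≈ 0.517 V

Series total: ΣR = 12.7 + 80.1 + 1.67 + 2.27 + 1.36 = 98.10 kΩ.
By the voltage-divider rule, V = 3.99 × 12.70/98.10 = 0.5165 V.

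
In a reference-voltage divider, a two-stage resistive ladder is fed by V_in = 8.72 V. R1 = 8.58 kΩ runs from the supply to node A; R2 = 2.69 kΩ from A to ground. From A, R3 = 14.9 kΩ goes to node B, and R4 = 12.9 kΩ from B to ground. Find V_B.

Looking into the second stage from A: R3 + R4 = 27.80 kΩ appears in parallel with R2.
Effective lower resistance at A: R2 ‖ 27.80 = 2.453 kΩ.
So V_A = 8.72 × 0.2223 = 1.939 V.
V_B = V_A × 0.4640 = 0.8995 V.

V_B ≈ 0.900 V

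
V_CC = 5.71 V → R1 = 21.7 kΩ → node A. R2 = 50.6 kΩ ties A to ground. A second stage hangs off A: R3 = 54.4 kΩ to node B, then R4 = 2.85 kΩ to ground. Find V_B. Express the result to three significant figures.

V_B ≈ 0.157 V

Looking into the second stage from A: R3 + R4 = 57.25 kΩ appears in parallel with R2.
R2 ‖ (R3+R4) = 26.86 kΩ.
So V_A = 5.71 × 0.5531 = 3.158 V.
V_B = V_A × 0.04978 = 0.1572 V.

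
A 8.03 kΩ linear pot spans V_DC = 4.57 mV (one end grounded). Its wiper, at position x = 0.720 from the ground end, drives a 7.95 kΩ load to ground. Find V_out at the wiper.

The pot divides into 2.248 kΩ above the wiper and 5.782 kΩ below.
Lower segment in parallel with the load: 5.782 ‖ 7.95 = 3.347 kΩ.
V_out = 4.57 × 3.347/(2.248 + 3.347) = 2.734 mV.

V_out ≈ 2.73 mV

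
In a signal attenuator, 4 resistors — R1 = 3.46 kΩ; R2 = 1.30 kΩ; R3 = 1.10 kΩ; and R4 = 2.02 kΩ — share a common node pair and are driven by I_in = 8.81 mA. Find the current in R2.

I ≈ 2.75 mA

ΣG = 1/3.46 + 1/1.30 + 1/1.10 + 1/2.02 = 2.462.
By the current-divider rule, I = I_in · G_k/ΣG = 8.81 × 0.3124 = 2.752 mA.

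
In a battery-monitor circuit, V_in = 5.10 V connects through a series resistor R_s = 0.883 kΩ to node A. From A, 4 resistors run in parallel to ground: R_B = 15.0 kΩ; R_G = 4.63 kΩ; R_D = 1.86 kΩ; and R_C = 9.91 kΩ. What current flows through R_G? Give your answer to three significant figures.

I ≈ 0.607 mA

Parallel bank: R_p = 1/(1/15.0 + 1/4.63 + 1/1.86 + 1/9.91) = 1.086 kΩ.
Node voltage V_A = V_in · R_p/(R_s + R_p) = 5.10 × 0.5514 = 2.812 V.
Branch current I = V_A/R_G = 2.812/4.63 = 0.6074 mA.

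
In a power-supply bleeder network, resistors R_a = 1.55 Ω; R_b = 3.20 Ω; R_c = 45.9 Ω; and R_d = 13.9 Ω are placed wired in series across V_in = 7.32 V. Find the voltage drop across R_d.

Series total: ΣR = 1.55 + 3.20 + 45.9 + 13.9 = 64.55 Ω.
Voltage divider: V = V_in · (13.90 / 64.55) = 7.32 × 0.2153 = 1.576 V.

V ≈ 1.58 V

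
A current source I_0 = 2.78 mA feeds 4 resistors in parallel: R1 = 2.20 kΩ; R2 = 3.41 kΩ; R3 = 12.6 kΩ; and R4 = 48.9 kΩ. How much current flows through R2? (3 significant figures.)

Conductances: ΣG = 1/2.20 + 1/3.41 + 1/12.6 + 1/48.9 = 0.8476 (1/kΩ).
Current divider: I(R2) = I_0 · G_k/ΣG = 2.78 × (0.2933/0.8476) = 2.78 × 0.3460 = 0.9618 mA.

I ≈ 0.962 mA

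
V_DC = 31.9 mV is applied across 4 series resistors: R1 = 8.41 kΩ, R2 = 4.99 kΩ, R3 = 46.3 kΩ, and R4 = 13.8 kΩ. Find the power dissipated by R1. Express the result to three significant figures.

P ≈ 1.58 nW

ΣR = 73.50 kΩ → I = 31.9/73.50 = 0.4340 µA.
P(R1) = I²·R1 = (0.4340)² × 8.41 = 1.584 nW.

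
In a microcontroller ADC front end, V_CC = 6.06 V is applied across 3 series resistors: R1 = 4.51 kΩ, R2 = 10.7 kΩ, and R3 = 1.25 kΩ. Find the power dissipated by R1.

ΣR = 16.46 kΩ → I = 6.06/16.46 = 0.3682 mA.
P = I²R = 0.1355 × 4.51 = 0.6113 mW.

P ≈ 0.611 mW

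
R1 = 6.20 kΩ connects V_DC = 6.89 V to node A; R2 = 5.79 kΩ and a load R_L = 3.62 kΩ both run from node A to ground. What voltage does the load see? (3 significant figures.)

R2 ‖ R_L = (5.79 × 3.62)/(5.79 + 3.62) = 2.227 kΩ.
Voltage divider with the loaded lower leg: V_out = 6.89 × 2.227/(6.20 + 2.227) = 6.89 × 0.2643 = 1.821 V.

V_out ≈ 1.82 V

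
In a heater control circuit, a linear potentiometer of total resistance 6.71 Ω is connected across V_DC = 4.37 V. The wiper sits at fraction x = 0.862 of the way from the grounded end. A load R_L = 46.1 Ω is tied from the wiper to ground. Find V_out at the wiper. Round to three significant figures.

Split the track: R_lower = x·R_p = 5.784 Ω, R_upper = (1−x)·R_p = 0.9260 Ω.
(x·R_p) ‖ R_L = 5.139 Ω.
Loaded-divider output: V_out = 4.37 × 0.8473 = 3.703 V.
(Unloaded: V_out = x·V_DC = 3.77 V.)

V_out ≈ 3.70 V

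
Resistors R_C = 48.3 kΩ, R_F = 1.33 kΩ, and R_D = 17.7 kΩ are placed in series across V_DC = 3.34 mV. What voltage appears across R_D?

V ≈ 0.878 mV

ΣR = 48.3 + 1.33 + 17.7 = 67.33 kΩ.
V = V_DC · R/ΣR = 3.34 × 0.2629 = 0.8780 mV.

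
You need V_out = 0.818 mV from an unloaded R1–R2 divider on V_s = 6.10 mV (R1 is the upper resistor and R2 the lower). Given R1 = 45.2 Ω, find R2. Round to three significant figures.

R2 ≈ 7.00 Ω

V_out/V_s = R2/(R1+R2) = 0.1341.
So R2 = R1 · V_out/(V_s − V_out) = 45.2 × 0.818/(6.10 − 0.818) = 45.2 × 0.1549 = 7.000 Ω.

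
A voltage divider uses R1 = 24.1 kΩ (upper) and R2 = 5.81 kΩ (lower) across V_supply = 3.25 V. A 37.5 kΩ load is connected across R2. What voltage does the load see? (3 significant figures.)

R2 ‖ R_L = (5.81 × 37.5)/(5.81 + 37.5) = 5.031 kΩ.
Voltage divider with the loaded lower leg: V_out = 3.25 × 5.031/(24.1 + 5.031) = 3.25 × 0.1727 = 0.5612 V.

V_out ≈ 0.561 V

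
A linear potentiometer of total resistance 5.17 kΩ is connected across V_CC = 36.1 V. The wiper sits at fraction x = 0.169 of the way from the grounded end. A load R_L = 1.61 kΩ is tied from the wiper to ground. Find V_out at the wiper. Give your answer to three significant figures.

V_out ≈ 4.20 V

The pot divides into 4.296 kΩ above the wiper and 0.8737 kΩ below.
R_L loads the lower segment: effective lower R = 0.5664 kΩ.
Then V_out = V_CC · 0.5664/(4.296 + 0.5664) = 4.205 V.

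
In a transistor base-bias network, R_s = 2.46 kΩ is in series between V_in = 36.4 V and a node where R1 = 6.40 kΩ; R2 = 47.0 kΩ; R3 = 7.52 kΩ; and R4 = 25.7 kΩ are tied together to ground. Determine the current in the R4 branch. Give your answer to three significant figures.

I ≈ 0.762 mA

Combine the parallel branches: R_p = (1/6.40 + 1/47.0 + 1/7.52 + 1/25.7)⁻¹ = 2.862 kΩ.
V_A = 36.4 × 2.862/5.322 = 19.57 V.
Branch current I = V_A/R4 = 19.57/25.7 = 0.7617 mA.
(Equivalently: I_total = 6.840 mA, then current-divider fraction G_k/ΣG = 0.1114.)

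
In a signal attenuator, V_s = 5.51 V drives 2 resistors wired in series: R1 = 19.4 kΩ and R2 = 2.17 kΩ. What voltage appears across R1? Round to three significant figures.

V ≈ 4.96 V

ΣR = 19.4 + 2.17 = 21.57 kΩ.
V = V_s · R/ΣR = 5.51 × 0.8994 = 4.956 V.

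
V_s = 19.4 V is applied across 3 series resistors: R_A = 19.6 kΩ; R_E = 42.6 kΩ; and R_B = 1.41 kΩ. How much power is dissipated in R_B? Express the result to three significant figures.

The common current is I = 19.4/63.61 = 0.3050 mA.
V(R_B) = I·R = 0.4300 V; P = V·I = 0.4300 × 0.3050 = 0.1312 mW.

P ≈ 0.131 mW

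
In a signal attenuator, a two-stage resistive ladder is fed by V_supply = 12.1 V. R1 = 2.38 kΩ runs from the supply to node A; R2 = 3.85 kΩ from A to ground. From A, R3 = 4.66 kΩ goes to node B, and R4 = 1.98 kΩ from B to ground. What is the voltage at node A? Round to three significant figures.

V_A ≈ 6.12 V

The second stage (R3 + R4 = 6.640 kΩ) loads node A in parallel with R2.
R2 ‖ (R3+R4) = 2.437 kΩ.
So V_A = 12.1 × 0.5059 = 6.122 V.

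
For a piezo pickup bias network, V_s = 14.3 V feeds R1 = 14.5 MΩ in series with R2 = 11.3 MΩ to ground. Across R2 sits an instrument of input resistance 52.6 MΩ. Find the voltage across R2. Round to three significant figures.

V_out ≈ 5.59 V

The load sits in parallel with R2, giving an effective lower resistance R2' = R2·R_L/(R2+R_L) = 9.302 MΩ.
Voltage divider with the loaded lower leg: V_out = 14.3 × 9.302/(14.5 + 9.302) = 14.3 × 0.3908 = 5.588 V.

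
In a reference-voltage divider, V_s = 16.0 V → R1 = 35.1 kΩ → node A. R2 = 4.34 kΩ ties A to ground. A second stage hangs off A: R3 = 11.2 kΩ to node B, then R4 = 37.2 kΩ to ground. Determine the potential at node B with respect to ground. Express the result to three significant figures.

The second stage (R3 + R4 = 48.40 kΩ) loads node A in parallel with R2.
Effective lower resistance at A: R2 ‖ 48.40 = 3.983 kΩ.
So V_A = 16.0 × 0.1019 = 1.631 V.
Then the unloaded second divider: V_B = V_A × R4/(R3+R4) = 1.631 × 0.7686 = 1.253 V.

V_B ≈ 1.25 V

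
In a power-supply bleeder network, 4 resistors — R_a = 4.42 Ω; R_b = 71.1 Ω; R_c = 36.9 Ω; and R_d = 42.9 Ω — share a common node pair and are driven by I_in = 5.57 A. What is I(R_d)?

Total conductance ΣG = 1/4.42 + 1/71.1 + 1/36.9 + 1/42.9 = 0.2907 (units of 1/Ω).
By the current-divider rule, I = I_in · G_k/ΣG = 5.57 × 0.08018 = 0.4466 A.

I ≈ 0.447 A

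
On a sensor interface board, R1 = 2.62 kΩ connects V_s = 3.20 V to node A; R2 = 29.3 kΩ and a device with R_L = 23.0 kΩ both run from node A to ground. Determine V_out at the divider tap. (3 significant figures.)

R2 ‖ R_L = (29.3 × 23.0)/(29.3 + 23.0) = 12.89 kΩ.
Now apply the divider: V_out = 3.20 × 0.8310 = 2.659 V.
(Unloaded it would be 2.94 V; the load pulls it down.)

V_out ≈ 2.66 V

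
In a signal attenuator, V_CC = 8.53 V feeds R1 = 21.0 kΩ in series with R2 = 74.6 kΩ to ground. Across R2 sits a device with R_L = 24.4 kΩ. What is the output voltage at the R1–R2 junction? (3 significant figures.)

V_out ≈ 3.98 V

First combine the lower leg with the load: R2 ‖ R_L = 18.39 kΩ.
Now apply the divider: V_out = 8.53 × 0.4668 = 3.982 V.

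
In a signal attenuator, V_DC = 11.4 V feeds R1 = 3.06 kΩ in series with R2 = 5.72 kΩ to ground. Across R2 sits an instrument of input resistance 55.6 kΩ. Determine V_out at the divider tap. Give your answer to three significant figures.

V_out ≈ 7.17 V

R2 ‖ R_L = (5.72 × 55.6)/(5.72 + 55.6) = 5.186 kΩ.
Then V_out = V_DC · R2'/(R1 + R2') = 11.4 × 5.186/8.246 = 7.170 V.
(Unloaded it would be 7.43 V; the load pulls it down.)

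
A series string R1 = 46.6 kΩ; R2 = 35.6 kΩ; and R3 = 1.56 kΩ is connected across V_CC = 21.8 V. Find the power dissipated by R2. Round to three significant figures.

P ≈ 2.41 mW

The common current is I = 21.8/83.76 = 0.2603 mA.
V(R2) = I·R = 9.266 V; P = V·I = 9.266 × 0.2603 = 2.412 mW.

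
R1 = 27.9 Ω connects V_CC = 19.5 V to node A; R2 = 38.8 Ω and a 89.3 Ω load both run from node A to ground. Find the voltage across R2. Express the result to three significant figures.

First combine the lower leg with the load: R2 ‖ R_L = 27.05 Ω.
Now apply the divider: V_out = 19.5 × 0.4922 = 9.599 V.
(Unloaded it would be 11.3 V; the load pulls it down.)

V_out ≈ 9.60 V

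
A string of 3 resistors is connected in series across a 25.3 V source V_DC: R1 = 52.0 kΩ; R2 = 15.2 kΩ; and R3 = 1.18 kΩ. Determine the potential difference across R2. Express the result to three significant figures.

V ≈ 5.62 V

Total series resistance ΣR = 52.0 + 15.2 + 1.18 = 68.38 kΩ.
Voltage divider: V = V_DC · (15.20 / 68.38) = 25.3 × 0.2223 = 5.624 V.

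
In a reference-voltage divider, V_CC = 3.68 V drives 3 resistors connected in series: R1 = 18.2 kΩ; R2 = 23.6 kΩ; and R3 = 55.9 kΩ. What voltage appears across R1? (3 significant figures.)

Total series resistance ΣR = 18.2 + 23.6 + 55.9 = 97.70 kΩ.
Voltage divider: V = V_CC · (18.20 / 97.70) = 3.68 × 0.1863 = 0.6855 V.

V ≈ 0.686 V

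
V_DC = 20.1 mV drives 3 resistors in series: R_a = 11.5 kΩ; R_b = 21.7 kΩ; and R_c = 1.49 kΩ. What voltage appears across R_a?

V ≈ 6.66 mV

ΣR = 11.5 + 21.7 + 1.49 = 34.69 kΩ.
Voltage divider: V = V_DC · (11.50 / 34.69) = 20.1 × 0.3315 = 6.663 mV.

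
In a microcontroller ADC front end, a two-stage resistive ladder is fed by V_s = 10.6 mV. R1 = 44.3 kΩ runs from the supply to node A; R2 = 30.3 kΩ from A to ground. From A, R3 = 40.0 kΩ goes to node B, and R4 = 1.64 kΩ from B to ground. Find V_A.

V_A ≈ 3.01 mV

The second stage (R3 + R4 = 41.64 kΩ) loads node A in parallel with R2.
R2 ‖ (R3+R4) = 17.54 kΩ.
So V_A = 10.6 × 0.2836 = 3.006 mV.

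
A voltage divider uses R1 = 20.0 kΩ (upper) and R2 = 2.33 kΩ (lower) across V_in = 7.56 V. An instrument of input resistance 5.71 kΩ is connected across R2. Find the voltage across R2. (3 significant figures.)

V_out ≈ 0.578 V

First combine the lower leg with the load: R2 ‖ R_L = 1.655 kΩ.
Voltage divider with the loaded lower leg: V_out = 7.56 × 1.655/(20.0 + 1.655) = 7.56 × 0.07642 = 0.5777 V.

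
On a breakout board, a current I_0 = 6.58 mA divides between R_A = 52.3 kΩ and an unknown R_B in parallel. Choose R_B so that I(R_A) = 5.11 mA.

R_B ≈ 182 kΩ

In a two-way split, I_A/I_0 = R_B/(R_A + R_B).
With f = 0.7766, R_B = R_A · f/(1−f) = 52.3 × 3.476 = 181.8 kΩ.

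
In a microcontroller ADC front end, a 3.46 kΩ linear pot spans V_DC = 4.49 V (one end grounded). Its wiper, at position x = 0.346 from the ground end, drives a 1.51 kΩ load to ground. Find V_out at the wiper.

Lower segment x·R_p = 1.197 kΩ; upper segment (1−x)·R_p = 2.263 kΩ.
Lower segment in parallel with the load: 1.197 ‖ 1.51 = 0.6678 kΩ.
Loaded-divider output: V_out = 4.49 × 0.2279 = 1.023 V.

V_out ≈ 1.02 V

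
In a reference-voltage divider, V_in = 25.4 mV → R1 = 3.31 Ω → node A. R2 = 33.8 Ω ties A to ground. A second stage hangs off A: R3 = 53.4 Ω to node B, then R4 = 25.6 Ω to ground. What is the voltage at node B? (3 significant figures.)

Node A sees R2 in parallel with the series input of stage 2, R3 + R4 = 79.00 Ω.
Effective lower resistance at A: R2 ‖ 79.00 = 23.67 Ω.
So V_A = 25.4 × 0.8773 = 22.28 mV.
Stage 2 is unloaded, so V_B = V_A · R4/(R3+R4) = 22.28 × 25.6/79.00 = 7.221 mV.

V_B ≈ 7.22 mV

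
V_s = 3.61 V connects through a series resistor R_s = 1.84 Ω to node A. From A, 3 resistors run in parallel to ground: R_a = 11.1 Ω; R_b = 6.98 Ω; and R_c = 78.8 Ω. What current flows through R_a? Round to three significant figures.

I ≈ 0.224 A

Combine the parallel branches: R_p = (1/11.1 + 1/6.98 + 1/78.8)⁻¹ = 4.064 Ω.
Node voltage V_A = V_s · R_p/(R_s + R_p) = 3.61 × 0.6884 = 2.485 V.
I(R_a) = V_A / R_a = 2.485/11.1 = 0.2239 A.
(Equivalently: I_total = 0.6114 A, then current-divider fraction G_k/ΣG = 0.3662.)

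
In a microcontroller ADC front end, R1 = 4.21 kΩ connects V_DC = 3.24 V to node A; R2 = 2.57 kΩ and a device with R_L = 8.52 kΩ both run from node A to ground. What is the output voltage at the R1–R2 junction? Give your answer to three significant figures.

R2 ‖ R_L = (2.57 × 8.52)/(2.57 + 8.52) = 1.974 kΩ.
Now apply the divider: V_out = 3.24 × 0.3193 = 1.034 V.
(Unloaded it would be 1.23 V; the load pulls it down.)

V_out ≈ 1.03 V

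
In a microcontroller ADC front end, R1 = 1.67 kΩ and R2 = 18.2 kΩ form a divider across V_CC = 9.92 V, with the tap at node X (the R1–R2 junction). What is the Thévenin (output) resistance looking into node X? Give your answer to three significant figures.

With V_CC suppressed (replaced by a short), R_th = R1 ‖ R2 = (1.670 × 18.2)/(1.670 + 18.2) = 1.530 kΩ.

R_th ≈ 1.53 kΩ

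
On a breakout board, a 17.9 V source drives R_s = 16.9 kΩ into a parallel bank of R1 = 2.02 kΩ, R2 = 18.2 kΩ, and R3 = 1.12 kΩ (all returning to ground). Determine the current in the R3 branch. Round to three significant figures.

I ≈ 0.630 mA

Parallel bank: R_p = 1/(1/2.02 + 1/18.2 + 1/1.12) = 0.6931 kΩ.
V_A = 17.9 × 0.6931/17.59 = 0.7052 V.
I(R3) = V_A / R3 = 0.7052/1.12 = 0.6296 mA.
(Equivalently: I_total = 1.017 mA, then current-divider fraction G_k/ΣG = 0.6188.)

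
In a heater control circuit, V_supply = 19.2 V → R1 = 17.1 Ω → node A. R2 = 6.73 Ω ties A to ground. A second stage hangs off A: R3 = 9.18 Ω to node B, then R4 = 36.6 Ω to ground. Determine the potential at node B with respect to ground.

V_B ≈ 3.92 V

The second stage (R3 + R4 = 45.78 Ω) loads node A in parallel with R2.
Effective lower resistance at A: R2 ‖ 45.78 = 5.867 Ω.
So V_A = 19.2 × 0.2555 = 4.905 V.
Then the unloaded second divider: V_B = V_A × R4/(R3+R4) = 4.905 × 0.7995 = 3.921 V.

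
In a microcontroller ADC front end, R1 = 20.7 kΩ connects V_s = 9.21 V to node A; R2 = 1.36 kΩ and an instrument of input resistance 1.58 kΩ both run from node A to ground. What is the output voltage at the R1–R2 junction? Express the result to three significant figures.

First combine the lower leg with the load: R2 ‖ R_L = 0.7309 kΩ.
Voltage divider with the loaded lower leg: V_out = 9.21 × 0.7309/(20.7 + 0.7309) = 9.21 × 0.03410 = 0.3141 V.
(Unloaded it would be 0.568 V; the load pulls it down.)

V_out ≈ 0.314 V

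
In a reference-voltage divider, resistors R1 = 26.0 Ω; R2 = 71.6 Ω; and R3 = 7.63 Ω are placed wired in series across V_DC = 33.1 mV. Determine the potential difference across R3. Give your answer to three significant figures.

V ≈ 2.40 mV

Series total: ΣR = 26.0 + 71.6 + 7.63 = 105.2 Ω.
V = V_DC · R/ΣR = 33.1 × 0.07251 = 2.400 mV.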